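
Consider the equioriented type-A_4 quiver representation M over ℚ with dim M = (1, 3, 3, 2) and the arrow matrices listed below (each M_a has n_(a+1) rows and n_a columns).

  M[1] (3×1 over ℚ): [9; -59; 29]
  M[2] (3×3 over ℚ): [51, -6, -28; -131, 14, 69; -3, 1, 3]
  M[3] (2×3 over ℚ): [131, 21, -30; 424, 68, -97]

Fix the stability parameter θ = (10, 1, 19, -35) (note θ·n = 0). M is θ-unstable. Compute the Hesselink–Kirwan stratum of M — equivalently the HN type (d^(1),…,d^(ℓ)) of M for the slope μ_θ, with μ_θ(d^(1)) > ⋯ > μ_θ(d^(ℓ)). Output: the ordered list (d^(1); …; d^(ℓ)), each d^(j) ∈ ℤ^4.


Via rank(M_{q-1}∘⋯∘M_p): M ≅ I[1,4], I[2,3], I[2,4].
μ_θ-semistable layers: μ^(1)=19; μ^(2)=1; μ^(3)=-5/4; μ^(4)=-5

((0, 0, 1, 0); (0, 1, 0, 0); (1, 1, 1, 1); (0, 1, 1, 1))


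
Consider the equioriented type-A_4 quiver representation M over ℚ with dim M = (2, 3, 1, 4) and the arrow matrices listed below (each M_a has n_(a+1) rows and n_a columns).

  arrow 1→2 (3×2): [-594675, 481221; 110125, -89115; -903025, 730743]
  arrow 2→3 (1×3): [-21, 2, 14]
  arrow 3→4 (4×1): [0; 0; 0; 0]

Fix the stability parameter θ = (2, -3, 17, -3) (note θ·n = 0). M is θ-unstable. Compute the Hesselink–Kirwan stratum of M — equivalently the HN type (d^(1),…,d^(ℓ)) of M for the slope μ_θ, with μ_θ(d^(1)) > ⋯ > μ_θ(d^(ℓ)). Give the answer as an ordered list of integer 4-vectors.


Barcode: M ≅ I[1,1], I[1,3], I[2,2]^2, I[4,4]^4. HN layers by μ_θ (4 steps, strictly decreasing):
  μ^(1)=17; μ^(2)=2; μ^(3)=-1/2; μ^(4)=-3

((0, 0, 1, 0); (1, 0, 0, 0); (1, 1, 0, 0); (0, 2, 0, 4))


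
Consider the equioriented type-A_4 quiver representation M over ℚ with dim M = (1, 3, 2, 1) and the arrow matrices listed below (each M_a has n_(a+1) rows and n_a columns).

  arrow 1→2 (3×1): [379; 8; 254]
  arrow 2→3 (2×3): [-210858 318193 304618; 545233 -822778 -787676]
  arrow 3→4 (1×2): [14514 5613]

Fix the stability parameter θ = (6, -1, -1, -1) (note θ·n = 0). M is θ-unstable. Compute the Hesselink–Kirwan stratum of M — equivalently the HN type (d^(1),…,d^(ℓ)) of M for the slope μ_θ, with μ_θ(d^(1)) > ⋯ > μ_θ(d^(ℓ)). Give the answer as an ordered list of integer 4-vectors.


Interval decomposition of M: I[1,4], I[2,2], I[2,3].
HN type (ℓ=2): μ^(1)=3/4; μ^(2)=-1

((1, 1, 1, 1); (0, 2, 1, 0))


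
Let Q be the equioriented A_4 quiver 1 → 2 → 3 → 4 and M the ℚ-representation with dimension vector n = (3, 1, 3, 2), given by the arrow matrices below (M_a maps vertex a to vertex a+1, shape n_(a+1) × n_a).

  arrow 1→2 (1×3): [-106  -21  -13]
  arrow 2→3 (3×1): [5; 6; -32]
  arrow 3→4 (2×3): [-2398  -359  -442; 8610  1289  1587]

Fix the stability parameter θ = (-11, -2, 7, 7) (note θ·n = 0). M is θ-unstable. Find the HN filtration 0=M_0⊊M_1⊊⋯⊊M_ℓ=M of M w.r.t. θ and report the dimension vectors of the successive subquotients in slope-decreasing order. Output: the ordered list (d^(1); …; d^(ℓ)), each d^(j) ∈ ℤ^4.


Interval decomposition of M: I[1,1]^2, I[1,3], I[3,4]^2.
HN type (ℓ=3): μ^(1)=7; μ^(2)=-2; μ^(3)=-11

((0, 0, 3, 2); (0, 1, 0, 0); (3, 0, 0, 0))


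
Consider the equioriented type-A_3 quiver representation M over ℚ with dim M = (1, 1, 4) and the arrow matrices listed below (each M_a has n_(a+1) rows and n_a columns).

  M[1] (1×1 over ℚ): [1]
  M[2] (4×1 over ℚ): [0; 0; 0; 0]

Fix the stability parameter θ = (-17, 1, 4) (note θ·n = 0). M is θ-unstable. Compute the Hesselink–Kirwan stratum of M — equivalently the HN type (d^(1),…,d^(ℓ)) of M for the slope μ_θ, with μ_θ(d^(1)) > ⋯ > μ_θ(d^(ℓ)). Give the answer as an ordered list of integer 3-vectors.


Interval decomposition of M: I[1,2], I[3,3]^4.
HN type (ℓ=3): μ^(1)=4; μ^(2)=1; μ^(3)=-17

((0, 0, 4); (0, 1, 0); (1, 0, 0))


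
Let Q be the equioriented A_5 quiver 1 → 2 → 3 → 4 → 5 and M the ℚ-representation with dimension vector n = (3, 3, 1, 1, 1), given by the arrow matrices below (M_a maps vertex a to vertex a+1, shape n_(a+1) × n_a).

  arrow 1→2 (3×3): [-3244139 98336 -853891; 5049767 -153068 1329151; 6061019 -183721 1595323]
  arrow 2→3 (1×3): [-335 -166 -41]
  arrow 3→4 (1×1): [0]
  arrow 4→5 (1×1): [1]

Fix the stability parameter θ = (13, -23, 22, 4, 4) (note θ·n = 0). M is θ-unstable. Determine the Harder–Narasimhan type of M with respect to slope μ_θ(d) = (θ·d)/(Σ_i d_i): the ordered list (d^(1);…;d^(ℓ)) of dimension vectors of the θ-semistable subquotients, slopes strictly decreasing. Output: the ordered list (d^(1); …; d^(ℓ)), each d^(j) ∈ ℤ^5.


Interval decomposition of M: I[1,1], I[1,2], I[1,3], I[2,2], I[4,5].
HN type (ℓ=5): μ^(1)=22; μ^(2)=13; μ^(3)=4; μ^(4)=-5; μ^(5)=-23

((0, 0, 1, 0, 0); (1, 0, 0, 0, 0); (0, 0, 0, 1, 1); (2, 2, 0, 0, 0); (0, 1, 0, 0, 0))


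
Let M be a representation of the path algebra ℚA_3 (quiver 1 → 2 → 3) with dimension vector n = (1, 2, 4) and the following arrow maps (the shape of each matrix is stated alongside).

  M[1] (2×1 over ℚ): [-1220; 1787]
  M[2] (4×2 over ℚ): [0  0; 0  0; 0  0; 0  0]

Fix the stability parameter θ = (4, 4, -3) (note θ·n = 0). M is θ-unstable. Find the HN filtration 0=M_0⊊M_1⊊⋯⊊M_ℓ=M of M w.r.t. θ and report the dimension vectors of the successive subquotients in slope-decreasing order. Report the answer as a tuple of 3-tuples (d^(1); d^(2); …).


Via rank(M_{q-1}∘⋯∘M_p): M ≅ I[1,2], I[2,2], I[3,3]^4.
μ_θ-semistable layers: μ^(1)=4; μ^(2)=-3

((1, 2, 0); (0, 0, 4))


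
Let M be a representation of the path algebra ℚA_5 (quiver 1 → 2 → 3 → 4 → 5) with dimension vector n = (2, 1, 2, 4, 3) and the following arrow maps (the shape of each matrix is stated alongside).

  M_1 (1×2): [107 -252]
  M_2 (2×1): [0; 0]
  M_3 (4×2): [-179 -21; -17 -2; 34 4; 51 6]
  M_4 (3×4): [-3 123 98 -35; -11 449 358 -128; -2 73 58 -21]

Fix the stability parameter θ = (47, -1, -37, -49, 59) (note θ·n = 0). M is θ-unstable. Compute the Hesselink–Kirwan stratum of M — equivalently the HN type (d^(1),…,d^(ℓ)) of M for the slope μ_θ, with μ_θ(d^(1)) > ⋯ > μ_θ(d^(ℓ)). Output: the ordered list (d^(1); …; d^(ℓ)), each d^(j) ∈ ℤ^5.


Via rank(M_{q-1}∘⋯∘M_p): M ≅ I[1,1], I[1,2], I[3,5]^2, I[4,4], I[4,5].
μ_θ-semistable layers: μ^(1)=59; μ^(2)=47; μ^(3)=23; μ^(4)=-43; μ^(5)=-49

((0, 0, 0, 0, 3); (1, 0, 0, 0, 0); (1, 1, 0, 0, 0); (0, 0, 2, 2, 0); (0, 0, 0, 2, 0))


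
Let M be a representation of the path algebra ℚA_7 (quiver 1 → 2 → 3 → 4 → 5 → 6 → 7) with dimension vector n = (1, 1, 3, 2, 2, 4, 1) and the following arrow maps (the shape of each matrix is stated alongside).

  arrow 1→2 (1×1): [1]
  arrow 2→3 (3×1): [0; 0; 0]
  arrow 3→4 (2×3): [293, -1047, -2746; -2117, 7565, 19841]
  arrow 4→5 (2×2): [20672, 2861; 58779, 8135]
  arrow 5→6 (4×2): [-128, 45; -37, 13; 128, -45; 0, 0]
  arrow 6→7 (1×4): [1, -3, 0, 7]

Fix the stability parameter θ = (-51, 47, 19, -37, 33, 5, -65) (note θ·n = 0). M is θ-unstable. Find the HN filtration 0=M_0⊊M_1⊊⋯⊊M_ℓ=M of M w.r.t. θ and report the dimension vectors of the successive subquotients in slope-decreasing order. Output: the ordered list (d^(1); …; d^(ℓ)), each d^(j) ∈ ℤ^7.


Barcode: M ≅ I[1,2], I[3,3], I[3,6], I[3,7], I[6,6]^2. HN layers by μ_θ (5 steps, strictly decreasing):
  μ^(1)=47; μ^(2)=19; μ^(3)=5; μ^(4)=-9; μ^(5)=-51

((0, 1, 0, 0, 0, 0, 0); (0, 0, 1, 0, 1, 1, 0); (0, 0, 0, 0, 0, 2, 0); (0, 0, 2, 2, 1, 1, 1); (1, 0, 0, 0, 0, 0, 0))


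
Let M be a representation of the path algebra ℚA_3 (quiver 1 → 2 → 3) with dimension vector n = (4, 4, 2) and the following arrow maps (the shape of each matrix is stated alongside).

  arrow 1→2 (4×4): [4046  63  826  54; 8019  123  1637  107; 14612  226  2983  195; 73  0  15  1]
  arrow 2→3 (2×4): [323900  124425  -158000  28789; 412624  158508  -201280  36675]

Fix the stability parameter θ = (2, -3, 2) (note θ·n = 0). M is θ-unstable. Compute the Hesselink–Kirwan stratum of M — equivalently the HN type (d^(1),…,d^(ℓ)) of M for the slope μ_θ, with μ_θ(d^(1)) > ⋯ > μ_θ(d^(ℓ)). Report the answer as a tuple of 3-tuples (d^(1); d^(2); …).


Barcode: M ≅ I[1,1], I[1,2], I[1,3]^2, I[2,2]. HN layers by μ_θ (3 steps, strictly decreasing):
  μ^(1)=2; μ^(2)=-1/2; μ^(3)=-3

((1, 0, 2); (3, 3, 0); (0, 1, 0))


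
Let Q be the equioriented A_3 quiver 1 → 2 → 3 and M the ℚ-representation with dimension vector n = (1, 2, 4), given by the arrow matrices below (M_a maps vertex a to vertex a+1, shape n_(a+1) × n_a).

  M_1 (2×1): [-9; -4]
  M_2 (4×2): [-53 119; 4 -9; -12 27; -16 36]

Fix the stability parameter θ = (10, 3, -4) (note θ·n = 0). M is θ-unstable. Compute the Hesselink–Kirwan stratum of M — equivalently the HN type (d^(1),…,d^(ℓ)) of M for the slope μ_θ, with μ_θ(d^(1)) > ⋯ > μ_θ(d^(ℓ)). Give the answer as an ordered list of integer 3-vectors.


Interval decomposition of M: I[1,3], I[2,3], I[3,3]^2.
HN type (ℓ=3): μ^(1)=3; μ^(2)=-1/2; μ^(3)=-4

((1, 1, 1); (0, 1, 1); (0, 0, 2))


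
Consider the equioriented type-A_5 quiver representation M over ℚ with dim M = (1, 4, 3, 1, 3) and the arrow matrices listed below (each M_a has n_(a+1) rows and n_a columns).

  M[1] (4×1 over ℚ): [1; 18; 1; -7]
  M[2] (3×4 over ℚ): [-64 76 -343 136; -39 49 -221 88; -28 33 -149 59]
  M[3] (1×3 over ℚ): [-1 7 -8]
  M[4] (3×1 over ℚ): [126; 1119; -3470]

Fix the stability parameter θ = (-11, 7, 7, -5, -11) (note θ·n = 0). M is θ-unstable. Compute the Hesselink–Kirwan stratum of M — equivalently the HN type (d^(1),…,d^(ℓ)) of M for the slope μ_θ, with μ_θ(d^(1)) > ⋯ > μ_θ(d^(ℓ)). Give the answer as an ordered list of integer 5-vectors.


Interval decomposition of M: I[1,5], I[2,2], I[2,3]^2, I[5,5]^2.
HN type (ℓ=3): μ^(1)=7; μ^(2)=-1/2; μ^(3)=-11

((0, 3, 2, 0, 0); (0, 1, 1, 1, 1); (1, 0, 0, 0, 2))


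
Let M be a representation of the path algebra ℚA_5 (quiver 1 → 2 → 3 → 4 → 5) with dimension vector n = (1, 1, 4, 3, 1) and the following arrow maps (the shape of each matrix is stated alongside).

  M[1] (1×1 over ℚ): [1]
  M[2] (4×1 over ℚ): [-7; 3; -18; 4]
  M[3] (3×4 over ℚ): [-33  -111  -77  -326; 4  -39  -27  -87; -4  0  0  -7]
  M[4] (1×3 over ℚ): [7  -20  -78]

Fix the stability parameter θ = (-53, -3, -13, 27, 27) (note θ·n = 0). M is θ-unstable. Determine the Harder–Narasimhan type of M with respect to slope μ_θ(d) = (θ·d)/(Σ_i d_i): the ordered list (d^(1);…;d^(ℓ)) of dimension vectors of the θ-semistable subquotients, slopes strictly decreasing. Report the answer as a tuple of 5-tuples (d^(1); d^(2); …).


Interval decomposition of M: I[1,4], I[3,3], I[3,4], I[3,5].
HN type (ℓ=4): μ^(1)=27; μ^(2)=-8; μ^(3)=-13; μ^(4)=-53

((0, 0, 0, 3, 1); (0, 1, 1, 0, 0); (0, 0, 3, 0, 0); (1, 0, 0, 0, 0))


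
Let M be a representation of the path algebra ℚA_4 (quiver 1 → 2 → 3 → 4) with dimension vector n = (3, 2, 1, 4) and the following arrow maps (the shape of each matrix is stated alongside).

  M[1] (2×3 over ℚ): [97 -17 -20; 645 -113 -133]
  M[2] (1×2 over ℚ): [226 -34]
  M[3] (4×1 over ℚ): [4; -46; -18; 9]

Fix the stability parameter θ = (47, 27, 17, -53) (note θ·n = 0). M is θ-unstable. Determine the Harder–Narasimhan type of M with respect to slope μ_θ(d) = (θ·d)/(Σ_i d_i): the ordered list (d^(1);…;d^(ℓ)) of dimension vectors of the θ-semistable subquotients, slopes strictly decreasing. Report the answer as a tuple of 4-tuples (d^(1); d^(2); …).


Interval decomposition of M: I[1,1], I[1,2], I[1,4], I[4,4]^3.
HN type (ℓ=4): μ^(1)=47; μ^(2)=37; μ^(3)=19/2; μ^(4)=-53

((1, 0, 0, 0); (1, 1, 0, 0); (1, 1, 1, 1); (0, 0, 0, 3))


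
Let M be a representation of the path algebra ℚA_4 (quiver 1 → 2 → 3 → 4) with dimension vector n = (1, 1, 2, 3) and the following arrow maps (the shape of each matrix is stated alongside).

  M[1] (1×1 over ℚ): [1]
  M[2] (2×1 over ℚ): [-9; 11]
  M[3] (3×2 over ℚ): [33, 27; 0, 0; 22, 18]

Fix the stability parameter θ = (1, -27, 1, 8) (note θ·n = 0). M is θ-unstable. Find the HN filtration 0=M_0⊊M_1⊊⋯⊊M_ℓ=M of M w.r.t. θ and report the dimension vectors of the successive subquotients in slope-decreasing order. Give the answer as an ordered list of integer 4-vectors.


Interval decomposition of M: I[1,3], I[3,4], I[4,4]^2.
HN type (ℓ=3): μ^(1)=8; μ^(2)=1; μ^(3)=-13

((0, 0, 0, 3); (0, 0, 2, 0); (1, 1, 0, 0))


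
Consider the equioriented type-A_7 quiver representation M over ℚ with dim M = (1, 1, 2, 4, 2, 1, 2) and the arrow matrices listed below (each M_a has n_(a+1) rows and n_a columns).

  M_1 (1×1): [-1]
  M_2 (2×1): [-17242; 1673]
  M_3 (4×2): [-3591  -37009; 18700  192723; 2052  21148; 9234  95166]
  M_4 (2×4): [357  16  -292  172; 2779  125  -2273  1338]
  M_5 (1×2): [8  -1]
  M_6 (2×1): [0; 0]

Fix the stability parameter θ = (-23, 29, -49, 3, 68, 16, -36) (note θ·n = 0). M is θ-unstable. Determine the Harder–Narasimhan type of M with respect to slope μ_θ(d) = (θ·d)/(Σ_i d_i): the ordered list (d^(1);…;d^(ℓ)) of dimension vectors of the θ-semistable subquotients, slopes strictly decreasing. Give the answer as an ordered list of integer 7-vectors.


Barcode: M ≅ I[1,6], I[3,5], I[4,4]^2, I[7,7]^2. HN layers by μ_θ (7 steps, strictly decreasing):
  μ^(1)=68; μ^(2)=42; μ^(3)=3; μ^(4)=-10; μ^(5)=-23; μ^(6)=-36; μ^(7)=-49

((0, 0, 0, 0, 1, 0, 0); (0, 0, 0, 0, 1, 1, 0); (0, 0, 0, 4, 0, 0, 0); (0, 1, 1, 0, 0, 0, 0); (1, 0, 0, 0, 0, 0, 0); (0, 0, 0, 0, 0, 0, 2); (0, 0, 1, 0, 0, 0, 0))


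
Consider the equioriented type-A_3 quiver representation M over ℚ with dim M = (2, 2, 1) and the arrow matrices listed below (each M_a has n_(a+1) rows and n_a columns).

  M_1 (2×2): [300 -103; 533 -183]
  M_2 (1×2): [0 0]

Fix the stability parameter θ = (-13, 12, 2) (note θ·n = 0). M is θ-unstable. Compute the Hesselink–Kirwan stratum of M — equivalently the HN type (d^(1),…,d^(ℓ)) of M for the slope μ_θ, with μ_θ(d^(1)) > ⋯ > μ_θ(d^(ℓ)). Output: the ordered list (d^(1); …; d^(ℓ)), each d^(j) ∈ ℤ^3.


Via rank(M_{q-1}∘⋯∘M_p): M ≅ I[1,2]^2, I[3,3].
μ_θ-semistable layers: μ^(1)=12; μ^(2)=2; μ^(3)=-13

((0, 2, 0); (0, 0, 1); (2, 0, 0))


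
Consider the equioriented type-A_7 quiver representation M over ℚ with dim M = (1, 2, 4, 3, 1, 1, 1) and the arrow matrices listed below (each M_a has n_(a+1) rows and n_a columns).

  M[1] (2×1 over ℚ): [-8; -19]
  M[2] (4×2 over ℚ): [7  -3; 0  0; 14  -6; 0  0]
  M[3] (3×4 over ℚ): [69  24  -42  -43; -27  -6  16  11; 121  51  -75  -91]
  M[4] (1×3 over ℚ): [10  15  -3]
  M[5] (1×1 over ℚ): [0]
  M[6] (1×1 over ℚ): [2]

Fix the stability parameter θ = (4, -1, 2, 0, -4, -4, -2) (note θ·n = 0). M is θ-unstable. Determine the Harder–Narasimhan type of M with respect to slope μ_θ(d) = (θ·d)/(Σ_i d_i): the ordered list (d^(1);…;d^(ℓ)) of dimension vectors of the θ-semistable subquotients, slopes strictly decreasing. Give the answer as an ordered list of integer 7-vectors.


Via rank(M_{q-1}∘⋯∘M_p): M ≅ I[1,5], I[2,2], I[3,3], I[3,4]^2, I[6,7].
μ_θ-semistable layers: μ^(1)=2; μ^(2)=1; μ^(3)=1/5; μ^(4)=-1; μ^(5)=-2; μ^(6)=-4

((0, 0, 1, 0, 0, 0, 0); (0, 0, 2, 2, 0, 0, 0); (1, 1, 1, 1, 1, 0, 0); (0, 1, 0, 0, 0, 0, 0); (0, 0, 0, 0, 0, 0, 1); (0, 0, 0, 0, 0, 1, 0))


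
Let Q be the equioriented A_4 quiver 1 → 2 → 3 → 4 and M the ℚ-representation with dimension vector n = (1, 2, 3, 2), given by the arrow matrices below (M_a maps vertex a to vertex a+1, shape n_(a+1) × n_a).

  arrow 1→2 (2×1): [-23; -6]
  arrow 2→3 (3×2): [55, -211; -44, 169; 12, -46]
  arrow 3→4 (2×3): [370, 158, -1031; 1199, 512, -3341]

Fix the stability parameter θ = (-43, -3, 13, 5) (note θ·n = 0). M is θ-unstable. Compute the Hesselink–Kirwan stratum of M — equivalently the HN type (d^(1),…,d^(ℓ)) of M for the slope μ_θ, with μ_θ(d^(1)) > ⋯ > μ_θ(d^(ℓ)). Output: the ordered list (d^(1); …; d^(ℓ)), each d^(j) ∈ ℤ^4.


Via rank(M_{q-1}∘⋯∘M_p): M ≅ I[1,4], I[2,3], I[3,4].
μ_θ-semistable layers: μ^(1)=13; μ^(2)=9; μ^(3)=-3; μ^(4)=-43

((0, 0, 1, 0); (0, 0, 2, 2); (0, 2, 0, 0); (1, 0, 0, 0))


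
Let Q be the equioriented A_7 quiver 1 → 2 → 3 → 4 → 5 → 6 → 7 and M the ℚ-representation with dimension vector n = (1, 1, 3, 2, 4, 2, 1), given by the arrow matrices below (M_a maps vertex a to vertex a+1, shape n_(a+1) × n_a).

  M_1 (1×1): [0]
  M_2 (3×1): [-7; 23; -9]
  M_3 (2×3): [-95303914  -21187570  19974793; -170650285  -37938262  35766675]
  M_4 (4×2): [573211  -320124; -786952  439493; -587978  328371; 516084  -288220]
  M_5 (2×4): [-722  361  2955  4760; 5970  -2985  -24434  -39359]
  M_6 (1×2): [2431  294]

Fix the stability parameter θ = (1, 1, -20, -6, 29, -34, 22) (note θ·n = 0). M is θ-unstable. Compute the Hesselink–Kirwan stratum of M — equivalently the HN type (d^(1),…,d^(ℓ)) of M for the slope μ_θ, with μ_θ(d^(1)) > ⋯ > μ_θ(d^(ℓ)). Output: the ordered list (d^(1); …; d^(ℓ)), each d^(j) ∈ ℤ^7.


Via rank(M_{q-1}∘⋯∘M_p): M ≅ I[1,1], I[2,5], I[3,3], I[3,6], I[5,5], I[5,7].
μ_θ-semistable layers: μ^(1)=29; μ^(2)=22; μ^(3)=1; μ^(4)=-5/2; μ^(5)=-6; μ^(6)=-19/2; μ^(7)=-20

((0, 0, 0, 0, 2, 0, 0); (0, 0, 0, 0, 0, 0, 1); (1, 0, 0, 0, 0, 0, 0); (0, 0, 0, 0, 2, 2, 0); (0, 0, 0, 2, 0, 0, 0); (0, 1, 1, 0, 0, 0, 0); (0, 0, 2, 0, 0, 0, 0))


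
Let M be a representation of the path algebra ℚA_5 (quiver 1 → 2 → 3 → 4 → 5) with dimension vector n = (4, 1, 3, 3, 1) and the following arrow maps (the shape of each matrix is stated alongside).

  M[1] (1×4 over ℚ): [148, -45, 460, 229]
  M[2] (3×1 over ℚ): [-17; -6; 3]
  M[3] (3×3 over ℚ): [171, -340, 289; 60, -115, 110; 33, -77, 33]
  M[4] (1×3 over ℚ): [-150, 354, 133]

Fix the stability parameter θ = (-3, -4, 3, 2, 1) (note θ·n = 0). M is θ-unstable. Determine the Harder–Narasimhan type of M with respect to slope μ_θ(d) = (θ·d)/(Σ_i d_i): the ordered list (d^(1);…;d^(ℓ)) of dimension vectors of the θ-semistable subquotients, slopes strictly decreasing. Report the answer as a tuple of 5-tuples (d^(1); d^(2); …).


Via rank(M_{q-1}∘⋯∘M_p): M ≅ I[1,1]^3, I[1,3], I[3,4], I[3,5], I[4,4].
μ_θ-semistable layers: μ^(1)=3; μ^(2)=5/2; μ^(3)=2; μ^(4)=-3; μ^(5)=-7/2

((0, 0, 1, 0, 0); (0, 0, 1, 1, 0); (0, 0, 1, 2, 1); (3, 0, 0, 0, 0); (1, 1, 0, 0, 0))


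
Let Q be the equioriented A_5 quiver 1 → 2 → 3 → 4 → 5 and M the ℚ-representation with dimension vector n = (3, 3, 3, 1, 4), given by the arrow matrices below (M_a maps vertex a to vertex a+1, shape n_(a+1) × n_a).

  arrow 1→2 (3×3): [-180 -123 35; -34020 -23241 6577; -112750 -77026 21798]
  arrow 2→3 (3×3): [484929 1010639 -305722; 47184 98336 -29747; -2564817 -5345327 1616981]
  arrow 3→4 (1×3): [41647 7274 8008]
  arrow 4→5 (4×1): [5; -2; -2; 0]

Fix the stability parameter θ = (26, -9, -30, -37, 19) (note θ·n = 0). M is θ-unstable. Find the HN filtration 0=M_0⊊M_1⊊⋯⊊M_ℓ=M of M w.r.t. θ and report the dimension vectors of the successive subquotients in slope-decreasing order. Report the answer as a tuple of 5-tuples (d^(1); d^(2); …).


Via rank(M_{q-1}∘⋯∘M_p): M ≅ I[1,1], I[1,3], I[1,5], I[2,2], I[3,3], I[5,5]^3.
μ_θ-semistable layers: μ^(1)=26; μ^(2)=19; μ^(3)=-13/3; μ^(4)=-9; μ^(5)=-25/2; μ^(6)=-30

((1, 0, 0, 0, 0); (0, 0, 0, 0, 4); (1, 1, 1, 0, 0); (0, 1, 0, 0, 0); (1, 1, 1, 1, 0); (0, 0, 1, 0, 0))


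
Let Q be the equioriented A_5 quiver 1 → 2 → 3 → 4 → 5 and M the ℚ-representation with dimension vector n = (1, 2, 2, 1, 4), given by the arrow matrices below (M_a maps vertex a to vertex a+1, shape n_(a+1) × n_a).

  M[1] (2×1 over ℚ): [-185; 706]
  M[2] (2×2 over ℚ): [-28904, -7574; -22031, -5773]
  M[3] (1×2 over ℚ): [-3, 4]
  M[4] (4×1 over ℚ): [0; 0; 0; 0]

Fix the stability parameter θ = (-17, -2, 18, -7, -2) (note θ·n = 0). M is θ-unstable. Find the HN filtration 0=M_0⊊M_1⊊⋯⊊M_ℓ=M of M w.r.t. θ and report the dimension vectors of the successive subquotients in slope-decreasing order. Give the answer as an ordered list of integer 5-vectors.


Barcode: M ≅ I[1,3], I[2,4], I[5,5]^4. HN layers by μ_θ (4 steps, strictly decreasing):
  μ^(1)=18; μ^(2)=11/2; μ^(3)=-2; μ^(4)=-17

((0, 0, 1, 0, 0); (0, 0, 1, 1, 0); (0, 2, 0, 0, 4); (1, 0, 0, 0, 0))


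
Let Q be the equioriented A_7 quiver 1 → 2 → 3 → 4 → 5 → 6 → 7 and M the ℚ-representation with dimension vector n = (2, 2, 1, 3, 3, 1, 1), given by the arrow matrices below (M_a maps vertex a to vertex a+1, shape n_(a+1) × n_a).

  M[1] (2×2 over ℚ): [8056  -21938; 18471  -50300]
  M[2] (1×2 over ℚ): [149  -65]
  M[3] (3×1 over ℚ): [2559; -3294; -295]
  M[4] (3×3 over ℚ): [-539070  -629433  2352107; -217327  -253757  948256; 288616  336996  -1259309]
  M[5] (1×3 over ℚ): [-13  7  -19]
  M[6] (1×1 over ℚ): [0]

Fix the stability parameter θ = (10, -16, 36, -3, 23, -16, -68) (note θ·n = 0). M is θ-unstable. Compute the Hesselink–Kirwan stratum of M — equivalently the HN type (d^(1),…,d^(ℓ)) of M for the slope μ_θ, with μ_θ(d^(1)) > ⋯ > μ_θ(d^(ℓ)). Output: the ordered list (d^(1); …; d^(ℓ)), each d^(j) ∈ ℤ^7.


Barcode: M ≅ I[1,2], I[1,6], I[4,5]^2, I[7,7]. HN layers by μ_θ (4 steps, strictly decreasing):
  μ^(1)=23; μ^(2)=10; μ^(3)=-3; μ^(4)=-68

((0, 0, 0, 0, 2, 0, 0); (0, 0, 1, 1, 1, 1, 0); (2, 2, 0, 2, 0, 0, 0); (0, 0, 0, 0, 0, 0, 1))


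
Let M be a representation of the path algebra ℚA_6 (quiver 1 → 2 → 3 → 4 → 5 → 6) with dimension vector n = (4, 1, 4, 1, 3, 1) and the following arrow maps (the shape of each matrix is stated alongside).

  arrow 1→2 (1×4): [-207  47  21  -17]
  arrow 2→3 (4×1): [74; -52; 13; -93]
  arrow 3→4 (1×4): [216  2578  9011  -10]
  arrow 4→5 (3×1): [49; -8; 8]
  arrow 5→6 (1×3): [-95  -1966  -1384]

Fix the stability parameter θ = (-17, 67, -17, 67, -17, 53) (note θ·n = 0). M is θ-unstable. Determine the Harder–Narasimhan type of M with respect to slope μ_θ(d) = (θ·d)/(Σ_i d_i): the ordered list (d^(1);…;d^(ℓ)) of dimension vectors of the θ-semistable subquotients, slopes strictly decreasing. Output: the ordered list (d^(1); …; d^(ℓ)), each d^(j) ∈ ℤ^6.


Interval decomposition of M: I[1,1]^3, I[1,6], I[3,3]^3, I[5,5]^2.
HN type (ℓ=3): μ^(1)=53; μ^(2)=25; μ^(3)=-17

((0, 0, 0, 0, 0, 1); (0, 1, 1, 1, 1, 0); (4, 0, 3, 0, 2, 0))


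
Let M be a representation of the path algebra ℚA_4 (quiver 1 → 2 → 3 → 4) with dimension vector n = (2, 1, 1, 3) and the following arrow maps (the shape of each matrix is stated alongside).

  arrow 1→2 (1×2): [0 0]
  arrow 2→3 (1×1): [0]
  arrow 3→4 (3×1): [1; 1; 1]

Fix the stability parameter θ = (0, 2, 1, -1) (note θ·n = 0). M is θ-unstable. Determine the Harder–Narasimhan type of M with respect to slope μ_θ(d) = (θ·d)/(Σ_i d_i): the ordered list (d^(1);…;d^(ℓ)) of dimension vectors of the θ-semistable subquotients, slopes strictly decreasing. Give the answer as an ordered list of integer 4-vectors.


Barcode: M ≅ I[1,1]^2, I[2,2], I[3,4], I[4,4]^2. HN layers by μ_θ (3 steps, strictly decreasing):
  μ^(1)=2; μ^(2)=0; μ^(3)=-1

((0, 1, 0, 0); (2, 0, 1, 1); (0, 0, 0, 2))


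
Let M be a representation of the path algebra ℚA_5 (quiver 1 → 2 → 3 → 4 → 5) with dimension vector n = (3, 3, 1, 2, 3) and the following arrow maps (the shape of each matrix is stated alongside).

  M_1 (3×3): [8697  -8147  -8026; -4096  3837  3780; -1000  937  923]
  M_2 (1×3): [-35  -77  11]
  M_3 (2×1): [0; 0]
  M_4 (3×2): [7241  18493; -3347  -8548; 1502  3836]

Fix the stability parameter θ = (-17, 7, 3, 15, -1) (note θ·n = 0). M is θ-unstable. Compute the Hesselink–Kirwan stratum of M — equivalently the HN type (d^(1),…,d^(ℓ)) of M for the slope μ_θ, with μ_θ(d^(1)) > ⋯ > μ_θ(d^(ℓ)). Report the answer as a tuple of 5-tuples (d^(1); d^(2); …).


Interval decomposition of M: I[1,2]^2, I[1,3], I[4,5]^2, I[5,5].
HN type (ℓ=4): μ^(1)=7; μ^(2)=5; μ^(3)=-1; μ^(4)=-17

((0, 2, 0, 2, 2); (0, 1, 1, 0, 0); (0, 0, 0, 0, 1); (3, 0, 0, 0, 0))


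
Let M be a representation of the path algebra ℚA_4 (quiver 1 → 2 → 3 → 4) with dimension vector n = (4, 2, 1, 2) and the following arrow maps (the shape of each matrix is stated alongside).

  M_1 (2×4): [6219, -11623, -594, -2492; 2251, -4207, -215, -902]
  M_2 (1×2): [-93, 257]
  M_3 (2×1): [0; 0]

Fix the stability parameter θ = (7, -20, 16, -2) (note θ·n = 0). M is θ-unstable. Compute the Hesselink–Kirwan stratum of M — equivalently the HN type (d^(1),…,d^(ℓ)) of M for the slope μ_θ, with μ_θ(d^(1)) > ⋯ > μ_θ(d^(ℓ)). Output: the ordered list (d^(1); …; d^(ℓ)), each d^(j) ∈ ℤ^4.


Barcode: M ≅ I[1,1]^2, I[1,2], I[1,3], I[4,4]^2. HN layers by μ_θ (4 steps, strictly decreasing):
  μ^(1)=16; μ^(2)=7; μ^(3)=-2; μ^(4)=-13/2

((0, 0, 1, 0); (2, 0, 0, 0); (0, 0, 0, 2); (2, 2, 0, 0))


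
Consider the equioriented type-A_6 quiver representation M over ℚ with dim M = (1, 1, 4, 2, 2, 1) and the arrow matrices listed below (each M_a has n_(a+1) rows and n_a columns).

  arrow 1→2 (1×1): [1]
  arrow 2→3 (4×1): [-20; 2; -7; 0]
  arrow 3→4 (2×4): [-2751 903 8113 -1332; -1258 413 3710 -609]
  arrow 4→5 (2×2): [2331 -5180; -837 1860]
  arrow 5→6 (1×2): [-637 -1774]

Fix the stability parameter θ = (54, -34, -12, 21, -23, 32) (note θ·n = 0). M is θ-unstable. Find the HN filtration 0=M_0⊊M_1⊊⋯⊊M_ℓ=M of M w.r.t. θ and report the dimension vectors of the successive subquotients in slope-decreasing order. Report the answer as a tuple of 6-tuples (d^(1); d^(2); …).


Barcode: M ≅ I[1,6], I[3,3]^2, I[3,4], I[5,5]. HN layers by μ_θ (5 steps, strictly decreasing):
  μ^(1)=32; μ^(2)=21; μ^(3)=6/5; μ^(4)=-12; μ^(5)=-23

((0, 0, 0, 0, 0, 1); (0, 0, 0, 1, 0, 0); (1, 1, 1, 1, 1, 0); (0, 0, 3, 0, 0, 0); (0, 0, 0, 0, 1, 0))


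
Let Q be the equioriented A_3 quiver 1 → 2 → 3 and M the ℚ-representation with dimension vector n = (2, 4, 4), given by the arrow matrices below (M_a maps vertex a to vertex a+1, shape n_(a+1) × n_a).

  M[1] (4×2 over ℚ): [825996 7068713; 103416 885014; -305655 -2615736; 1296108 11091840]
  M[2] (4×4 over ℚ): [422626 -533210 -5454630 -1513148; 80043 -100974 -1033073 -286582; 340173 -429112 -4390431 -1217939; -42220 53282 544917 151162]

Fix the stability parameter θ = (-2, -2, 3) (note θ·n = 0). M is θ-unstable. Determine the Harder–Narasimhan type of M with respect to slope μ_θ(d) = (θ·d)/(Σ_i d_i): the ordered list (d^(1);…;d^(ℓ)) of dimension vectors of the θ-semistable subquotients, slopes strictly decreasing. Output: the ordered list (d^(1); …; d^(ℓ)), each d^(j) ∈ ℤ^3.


Barcode: M ≅ I[1,3]^2, I[2,3]^2. HN layers by μ_θ (2 steps, strictly decreasing):
  μ^(1)=3; μ^(2)=-2

((0, 0, 4); (2, 4, 0))


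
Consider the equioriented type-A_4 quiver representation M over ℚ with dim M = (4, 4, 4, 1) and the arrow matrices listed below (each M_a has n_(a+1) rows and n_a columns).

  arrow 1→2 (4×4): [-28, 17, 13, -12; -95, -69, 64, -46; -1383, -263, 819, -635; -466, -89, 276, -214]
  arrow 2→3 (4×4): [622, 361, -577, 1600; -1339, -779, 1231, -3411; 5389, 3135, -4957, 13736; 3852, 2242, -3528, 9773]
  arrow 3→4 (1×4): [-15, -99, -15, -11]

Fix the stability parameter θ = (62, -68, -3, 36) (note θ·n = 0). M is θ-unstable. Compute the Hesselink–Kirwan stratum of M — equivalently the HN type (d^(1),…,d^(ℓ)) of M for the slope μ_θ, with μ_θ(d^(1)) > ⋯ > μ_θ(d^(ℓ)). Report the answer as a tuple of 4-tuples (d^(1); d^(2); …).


Barcode: M ≅ I[1,2], I[1,3]^2, I[1,4], I[3,3]. HN layers by μ_θ (2 steps, strictly decreasing):
  μ^(1)=36; μ^(2)=-3

((0, 0, 0, 1); (4, 4, 4, 0))


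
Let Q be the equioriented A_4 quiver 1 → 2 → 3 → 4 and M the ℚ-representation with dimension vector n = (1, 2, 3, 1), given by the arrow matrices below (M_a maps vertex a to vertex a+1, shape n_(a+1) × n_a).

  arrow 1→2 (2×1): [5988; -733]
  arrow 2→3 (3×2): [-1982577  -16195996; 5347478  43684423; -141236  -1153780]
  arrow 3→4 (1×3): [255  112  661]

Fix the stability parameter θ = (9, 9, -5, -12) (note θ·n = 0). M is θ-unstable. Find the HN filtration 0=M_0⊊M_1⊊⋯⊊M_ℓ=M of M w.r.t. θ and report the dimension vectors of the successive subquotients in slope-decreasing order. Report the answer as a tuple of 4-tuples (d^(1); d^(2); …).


Via rank(M_{q-1}∘⋯∘M_p): M ≅ I[1,4], I[2,3], I[3,3].
μ_θ-semistable layers: μ^(1)=2; μ^(2)=1/4; μ^(3)=-5

((0, 1, 1, 0); (1, 1, 1, 1); (0, 0, 1, 0))


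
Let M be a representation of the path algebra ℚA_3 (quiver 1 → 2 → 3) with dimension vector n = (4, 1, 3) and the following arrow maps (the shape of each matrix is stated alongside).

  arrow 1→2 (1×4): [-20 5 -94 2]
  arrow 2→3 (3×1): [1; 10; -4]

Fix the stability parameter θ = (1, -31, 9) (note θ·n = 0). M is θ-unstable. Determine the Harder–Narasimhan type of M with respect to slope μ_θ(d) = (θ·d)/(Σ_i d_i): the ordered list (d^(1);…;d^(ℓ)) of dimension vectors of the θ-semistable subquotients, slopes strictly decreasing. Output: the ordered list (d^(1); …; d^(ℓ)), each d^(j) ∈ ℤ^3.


Barcode: M ≅ I[1,1]^3, I[1,3], I[3,3]^2. HN layers by μ_θ (3 steps, strictly decreasing):
  μ^(1)=9; μ^(2)=1; μ^(3)=-15

((0, 0, 3); (3, 0, 0); (1, 1, 0))


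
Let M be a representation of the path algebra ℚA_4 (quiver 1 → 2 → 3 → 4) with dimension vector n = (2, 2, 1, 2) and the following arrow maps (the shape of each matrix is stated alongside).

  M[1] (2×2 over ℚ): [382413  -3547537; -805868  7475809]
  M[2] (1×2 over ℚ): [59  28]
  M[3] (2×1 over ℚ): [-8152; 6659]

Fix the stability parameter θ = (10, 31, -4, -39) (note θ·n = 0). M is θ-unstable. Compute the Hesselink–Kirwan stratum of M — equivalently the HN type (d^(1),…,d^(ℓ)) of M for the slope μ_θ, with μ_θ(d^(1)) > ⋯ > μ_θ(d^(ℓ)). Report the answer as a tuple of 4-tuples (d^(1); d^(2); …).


Via rank(M_{q-1}∘⋯∘M_p): M ≅ I[1,2], I[1,4], I[4,4].
μ_θ-semistable layers: μ^(1)=31; μ^(2)=10; μ^(3)=-1/2; μ^(4)=-39

((0, 1, 0, 0); (1, 0, 0, 0); (1, 1, 1, 1); (0, 0, 0, 1))


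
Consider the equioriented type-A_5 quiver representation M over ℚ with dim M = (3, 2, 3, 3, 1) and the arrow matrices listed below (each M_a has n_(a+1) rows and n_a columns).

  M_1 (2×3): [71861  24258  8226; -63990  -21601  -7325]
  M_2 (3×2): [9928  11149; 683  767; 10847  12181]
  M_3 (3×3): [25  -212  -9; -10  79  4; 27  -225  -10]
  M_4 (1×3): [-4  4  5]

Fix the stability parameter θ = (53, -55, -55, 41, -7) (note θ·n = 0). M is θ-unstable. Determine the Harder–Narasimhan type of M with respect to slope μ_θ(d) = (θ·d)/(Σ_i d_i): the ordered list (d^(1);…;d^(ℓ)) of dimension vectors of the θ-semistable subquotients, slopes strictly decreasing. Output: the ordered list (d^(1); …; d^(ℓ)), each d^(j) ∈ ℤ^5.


Via rank(M_{q-1}∘⋯∘M_p): M ≅ I[1,1], I[1,4], I[1,5], I[3,4].
μ_θ-semistable layers: μ^(1)=53; μ^(2)=41; μ^(3)=17; μ^(4)=-19; μ^(5)=-55

((1, 0, 0, 0, 0); (0, 0, 0, 2, 0); (0, 0, 0, 1, 1); (2, 2, 2, 0, 0); (0, 0, 1, 0, 0))


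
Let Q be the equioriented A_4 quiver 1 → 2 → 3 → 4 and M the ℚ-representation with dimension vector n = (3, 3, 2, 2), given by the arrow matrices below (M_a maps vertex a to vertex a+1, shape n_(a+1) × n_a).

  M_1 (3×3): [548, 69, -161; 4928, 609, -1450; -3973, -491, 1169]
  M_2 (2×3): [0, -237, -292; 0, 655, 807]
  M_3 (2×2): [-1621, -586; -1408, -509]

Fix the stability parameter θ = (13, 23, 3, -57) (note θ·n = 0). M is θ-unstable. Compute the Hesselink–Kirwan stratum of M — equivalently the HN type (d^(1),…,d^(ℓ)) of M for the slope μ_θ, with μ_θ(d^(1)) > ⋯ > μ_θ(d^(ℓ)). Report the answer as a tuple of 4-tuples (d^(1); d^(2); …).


Interval decomposition of M: I[1,2], I[1,4]^2.
HN type (ℓ=3): μ^(1)=23; μ^(2)=13; μ^(3)=-9/2

((0, 1, 0, 0); (1, 0, 0, 0); (2, 2, 2, 2))


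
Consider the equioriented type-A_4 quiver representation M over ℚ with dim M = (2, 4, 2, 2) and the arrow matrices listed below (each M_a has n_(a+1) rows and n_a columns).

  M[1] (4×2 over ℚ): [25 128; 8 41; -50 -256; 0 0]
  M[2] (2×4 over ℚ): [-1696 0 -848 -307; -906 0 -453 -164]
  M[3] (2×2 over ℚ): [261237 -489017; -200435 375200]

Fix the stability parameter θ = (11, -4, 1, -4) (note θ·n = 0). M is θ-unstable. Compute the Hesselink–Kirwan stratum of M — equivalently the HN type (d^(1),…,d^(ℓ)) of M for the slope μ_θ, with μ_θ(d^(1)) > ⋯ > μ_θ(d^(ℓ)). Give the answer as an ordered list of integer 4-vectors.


Barcode: M ≅ I[1,2]^2, I[2,4]^2. HN layers by μ_θ (3 steps, strictly decreasing):
  μ^(1)=7/2; μ^(2)=-3/2; μ^(3)=-4

((2, 2, 0, 0); (0, 0, 2, 2); (0, 2, 0, 0))


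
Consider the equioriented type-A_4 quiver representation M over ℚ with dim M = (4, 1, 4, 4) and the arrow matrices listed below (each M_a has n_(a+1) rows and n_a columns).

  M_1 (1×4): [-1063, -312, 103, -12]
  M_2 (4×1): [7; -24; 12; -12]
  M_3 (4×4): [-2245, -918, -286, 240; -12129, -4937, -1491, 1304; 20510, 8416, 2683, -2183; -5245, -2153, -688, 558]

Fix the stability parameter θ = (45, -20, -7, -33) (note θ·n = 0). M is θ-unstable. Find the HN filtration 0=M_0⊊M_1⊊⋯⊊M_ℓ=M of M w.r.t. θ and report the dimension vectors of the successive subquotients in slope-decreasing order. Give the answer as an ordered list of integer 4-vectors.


Barcode: M ≅ I[1,1]^3, I[1,4], I[3,4]^3. HN layers by μ_θ (3 steps, strictly decreasing):
  μ^(1)=45; μ^(2)=-15/4; μ^(3)=-20

((3, 0, 0, 0); (1, 1, 1, 1); (0, 0, 3, 3))


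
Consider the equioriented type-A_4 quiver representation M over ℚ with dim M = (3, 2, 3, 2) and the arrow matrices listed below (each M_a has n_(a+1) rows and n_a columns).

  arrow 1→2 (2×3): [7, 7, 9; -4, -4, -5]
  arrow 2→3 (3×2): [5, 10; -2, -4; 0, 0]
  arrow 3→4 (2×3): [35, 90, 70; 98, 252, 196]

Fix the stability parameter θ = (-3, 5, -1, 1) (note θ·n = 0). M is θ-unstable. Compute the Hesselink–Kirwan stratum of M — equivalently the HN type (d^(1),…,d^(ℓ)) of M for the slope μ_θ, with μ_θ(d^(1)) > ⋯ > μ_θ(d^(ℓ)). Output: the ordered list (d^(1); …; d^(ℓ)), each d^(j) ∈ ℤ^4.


Barcode: M ≅ I[1,1], I[1,2], I[1,4], I[3,3]^2, I[4,4]. HN layers by μ_θ (5 steps, strictly decreasing):
  μ^(1)=5; μ^(2)=5/3; μ^(3)=1; μ^(4)=-1; μ^(5)=-3

((0, 1, 0, 0); (0, 1, 1, 1); (0, 0, 0, 1); (0, 0, 2, 0); (3, 0, 0, 0))


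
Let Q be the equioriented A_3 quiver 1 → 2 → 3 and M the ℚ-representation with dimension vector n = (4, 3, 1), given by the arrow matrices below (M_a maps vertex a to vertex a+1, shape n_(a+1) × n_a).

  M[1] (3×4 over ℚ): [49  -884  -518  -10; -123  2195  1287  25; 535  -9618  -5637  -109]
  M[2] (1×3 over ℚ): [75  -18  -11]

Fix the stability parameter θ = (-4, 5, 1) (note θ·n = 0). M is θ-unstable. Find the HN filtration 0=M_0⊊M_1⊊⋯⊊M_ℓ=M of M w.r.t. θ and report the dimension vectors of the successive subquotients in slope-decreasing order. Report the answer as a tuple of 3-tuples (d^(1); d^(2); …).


Barcode: M ≅ I[1,1], I[1,2]^2, I[1,3]. HN layers by μ_θ (3 steps, strictly decreasing):
  μ^(1)=5; μ^(2)=3; μ^(3)=-4

((0, 2, 0); (0, 1, 1); (4, 0, 0))


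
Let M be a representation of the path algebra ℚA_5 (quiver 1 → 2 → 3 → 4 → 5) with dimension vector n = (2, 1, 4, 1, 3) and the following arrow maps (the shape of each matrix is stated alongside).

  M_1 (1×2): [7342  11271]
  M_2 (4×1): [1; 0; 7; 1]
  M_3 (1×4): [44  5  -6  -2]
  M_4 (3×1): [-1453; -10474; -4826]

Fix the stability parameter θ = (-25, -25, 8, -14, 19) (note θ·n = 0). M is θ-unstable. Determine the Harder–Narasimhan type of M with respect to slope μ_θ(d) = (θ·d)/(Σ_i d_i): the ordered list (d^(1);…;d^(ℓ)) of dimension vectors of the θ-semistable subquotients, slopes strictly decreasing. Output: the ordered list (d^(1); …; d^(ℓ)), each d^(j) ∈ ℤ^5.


Barcode: M ≅ I[1,1], I[1,3], I[3,3]^2, I[3,5], I[5,5]^2. HN layers by μ_θ (4 steps, strictly decreasing):
  μ^(1)=19; μ^(2)=8; μ^(3)=-3; μ^(4)=-25

((0, 0, 0, 0, 3); (0, 0, 3, 0, 0); (0, 0, 1, 1, 0); (2, 1, 0, 0, 0))


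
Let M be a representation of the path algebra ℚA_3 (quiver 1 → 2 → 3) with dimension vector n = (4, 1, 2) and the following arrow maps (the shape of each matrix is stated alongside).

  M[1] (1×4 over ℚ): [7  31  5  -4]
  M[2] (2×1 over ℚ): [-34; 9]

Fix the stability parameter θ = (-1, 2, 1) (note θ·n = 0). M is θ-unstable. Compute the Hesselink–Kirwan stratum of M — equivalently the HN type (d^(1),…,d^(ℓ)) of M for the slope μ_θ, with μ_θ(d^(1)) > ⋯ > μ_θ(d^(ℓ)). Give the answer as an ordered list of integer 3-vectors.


Barcode: M ≅ I[1,1]^3, I[1,3], I[3,3]. HN layers by μ_θ (3 steps, strictly decreasing):
  μ^(1)=3/2; μ^(2)=1; μ^(3)=-1

((0, 1, 1); (0, 0, 1); (4, 0, 0))


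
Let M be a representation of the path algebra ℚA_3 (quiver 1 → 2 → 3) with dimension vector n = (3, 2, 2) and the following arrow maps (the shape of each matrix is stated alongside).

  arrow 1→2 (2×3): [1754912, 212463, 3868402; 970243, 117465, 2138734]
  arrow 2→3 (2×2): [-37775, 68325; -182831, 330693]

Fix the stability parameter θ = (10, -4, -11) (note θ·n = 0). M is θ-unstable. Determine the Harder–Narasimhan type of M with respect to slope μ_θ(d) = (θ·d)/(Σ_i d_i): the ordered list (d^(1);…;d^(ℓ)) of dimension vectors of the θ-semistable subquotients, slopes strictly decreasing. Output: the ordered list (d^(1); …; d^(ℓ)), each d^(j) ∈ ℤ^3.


Via rank(M_{q-1}∘⋯∘M_p): M ≅ I[1,1], I[1,2], I[1,3], I[3,3].
μ_θ-semistable layers: μ^(1)=10; μ^(2)=3; μ^(3)=-5/3; μ^(4)=-11

((1, 0, 0); (1, 1, 0); (1, 1, 1); (0, 0, 1))


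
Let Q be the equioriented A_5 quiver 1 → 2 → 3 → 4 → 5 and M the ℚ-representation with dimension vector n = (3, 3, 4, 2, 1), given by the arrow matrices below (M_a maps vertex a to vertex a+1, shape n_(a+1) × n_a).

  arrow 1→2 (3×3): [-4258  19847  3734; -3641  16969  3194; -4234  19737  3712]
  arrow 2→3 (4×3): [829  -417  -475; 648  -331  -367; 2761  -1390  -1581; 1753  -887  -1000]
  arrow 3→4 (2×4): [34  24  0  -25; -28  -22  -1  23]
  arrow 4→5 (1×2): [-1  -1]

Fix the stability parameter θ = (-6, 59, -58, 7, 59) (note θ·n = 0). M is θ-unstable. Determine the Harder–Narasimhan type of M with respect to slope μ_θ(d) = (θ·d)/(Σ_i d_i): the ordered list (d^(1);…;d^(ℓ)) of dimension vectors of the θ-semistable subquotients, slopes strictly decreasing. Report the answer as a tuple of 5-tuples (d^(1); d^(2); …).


Barcode: M ≅ I[1,3], I[1,4], I[1,5], I[3,3]. HN layers by μ_θ (5 steps, strictly decreasing):
  μ^(1)=59; μ^(2)=7; μ^(3)=1/2; μ^(4)=-6; μ^(5)=-58

((0, 0, 0, 0, 1); (0, 0, 0, 2, 0); (0, 3, 3, 0, 0); (3, 0, 0, 0, 0); (0, 0, 1, 0, 0))


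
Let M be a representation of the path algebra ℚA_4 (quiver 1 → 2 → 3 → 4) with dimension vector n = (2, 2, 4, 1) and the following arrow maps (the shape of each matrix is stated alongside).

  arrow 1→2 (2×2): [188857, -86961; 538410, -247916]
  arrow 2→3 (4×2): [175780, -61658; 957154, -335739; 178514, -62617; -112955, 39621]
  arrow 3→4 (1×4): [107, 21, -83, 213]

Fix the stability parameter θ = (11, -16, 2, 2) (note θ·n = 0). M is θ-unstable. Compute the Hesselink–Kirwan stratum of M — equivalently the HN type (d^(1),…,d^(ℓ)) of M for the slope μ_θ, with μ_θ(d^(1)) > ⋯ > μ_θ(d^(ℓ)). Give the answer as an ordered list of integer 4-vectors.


Interval decomposition of M: I[1,3], I[1,4], I[3,3]^2.
HN type (ℓ=2): μ^(1)=2; μ^(2)=-5/2

((0, 0, 4, 1); (2, 2, 0, 0))
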